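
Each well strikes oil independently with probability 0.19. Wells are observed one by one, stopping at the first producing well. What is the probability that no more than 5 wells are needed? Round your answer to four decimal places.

0.6513

Y = number of wells to the first success; geometric, p = 0.19.
P(Y ≤ 5) = 1 − (1−p)^5 = 1 − 0.348678 = 0.651322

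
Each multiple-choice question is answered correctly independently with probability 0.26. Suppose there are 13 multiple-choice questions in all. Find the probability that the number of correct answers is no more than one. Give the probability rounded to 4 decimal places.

X ~ Binomial(13, 0.26); P(X ≤ 1) = Σ C(13,k) p^k (1−p)^(13−k) over k:
  k=0: C(13,0)·0.26^0·0.74^13 = 0.019953
  k=1: C(13,1)·0.26^1·0.74^12 = 0.091138
Total = 0.111091

0.1111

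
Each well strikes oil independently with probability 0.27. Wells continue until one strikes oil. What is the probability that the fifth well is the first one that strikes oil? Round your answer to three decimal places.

0.077

Geometric (trials to first success), p = 0.27.
P(Y = 5) = (1−p)^4 · p = 0.28398 · 0.27 = 0.07668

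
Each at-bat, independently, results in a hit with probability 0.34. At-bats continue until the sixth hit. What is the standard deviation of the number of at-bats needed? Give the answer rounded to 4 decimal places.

5.8529

Y = total at-bats until the sixth success; negative binomial with r=6, p=0.34.
SD(Y) = √[r(1−p)/p²] = √(34.256055) = 5.852867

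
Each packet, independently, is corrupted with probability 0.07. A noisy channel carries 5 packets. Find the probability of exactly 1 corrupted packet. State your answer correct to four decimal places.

0.2618

X ~ Binomial(n=5, p=0.07).
P(X=1) = C(5,1) · p^1 · (1−p)^4
= 5 · 0.07 · 0.74805 = 0.261818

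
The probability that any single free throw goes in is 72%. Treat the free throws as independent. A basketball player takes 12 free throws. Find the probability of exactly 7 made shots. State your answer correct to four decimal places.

X ~ Binomial(n=12, p=0.72).
P(X=7) = C(12,7) · p^7 · (1−p)^5
= 792 · 0.10031 · 0.001721 = 0.136723

0.1367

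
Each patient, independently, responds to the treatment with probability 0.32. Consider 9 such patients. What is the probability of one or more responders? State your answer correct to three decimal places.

0.969

P(at least one) = 1 − P(none) = 1 − (1 − 0.32)^9
= 1 − 0.03109 = 0.96891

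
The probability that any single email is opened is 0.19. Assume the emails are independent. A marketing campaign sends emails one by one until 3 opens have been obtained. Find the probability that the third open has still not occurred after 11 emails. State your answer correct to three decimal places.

Needing more than 11 emails ⇔ fewer than 3 successes in the first 11. With X ~ Binomial(11, 0.19), P(Y > 11) = P(X ≤ 2).
  k=0: C(11,0)·0.19^0·0.81^11 = 0.09848
  k=1: C(11,1)·0.19^1·0.81^10 = 0.25410
  k=2: C(11,2)·0.19^2·0.81^9 = 0.29801
P(X ≤ 2) = 0.65059

0.651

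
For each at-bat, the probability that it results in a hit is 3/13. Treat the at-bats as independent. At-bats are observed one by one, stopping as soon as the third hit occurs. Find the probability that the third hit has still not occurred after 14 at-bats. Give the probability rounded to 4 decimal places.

0.3401

Needing more than 14 at-bats ⇔ fewer than 3 successes in the first 14. With X ~ Binomial(14, 0.230769), P(Y > 14) = P(X ≤ 2).
  k=0: C(14,0)·0.230769^0·0.769231^14 = 0.025398
  k=1: C(14,1)·0.230769^1·0.769231^13 = 0.106670
  k=2: C(14,2)·0.230769^2·0.769231^12 = 0.208007
P(X ≤ 2) = 0.340074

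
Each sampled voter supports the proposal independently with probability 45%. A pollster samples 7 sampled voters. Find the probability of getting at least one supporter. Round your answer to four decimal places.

0.9848

P(at least one) = 1 − P(none) = 1 − (1 − 0.45)^7
= 1 − 0.015224 = 0.984776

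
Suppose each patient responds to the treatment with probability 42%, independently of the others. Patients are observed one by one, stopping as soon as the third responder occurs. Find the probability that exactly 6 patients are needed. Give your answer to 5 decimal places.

Y = trial on which the third success occurs; negative binomial, r=3, p=0.42.
P(Y=6) = C(5,2) · p^3 · (1−p)^3
= 10 · 0.074088 · 0.19511 = 0.1445546

0.14455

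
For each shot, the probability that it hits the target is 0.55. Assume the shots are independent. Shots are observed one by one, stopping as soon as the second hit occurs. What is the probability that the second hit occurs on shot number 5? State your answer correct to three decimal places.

0.110

Y = trial on which the second success occurs; negative binomial, r=2, p=0.55.
P(Y=5) = C(4,1) · p^2 · (1−p)^3
= 4 · 0.3025 · 0.091125 = 0.11026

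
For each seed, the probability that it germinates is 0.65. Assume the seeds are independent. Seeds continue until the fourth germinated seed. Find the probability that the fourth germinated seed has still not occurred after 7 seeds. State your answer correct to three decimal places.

Needing more than 7 seeds ⇔ fewer than 4 successes in the first 7. With X ~ Binomial(7, 0.65), P(Y > 7) = P(X ≤ 3).
  k=0: C(7,0)·0.65^0·0.35^7 = 0.00064
  k=1: C(7,1)·0.65^1·0.35^6 = 0.00836
  k=2: C(7,2)·0.65^2·0.35^5 = 0.04660
  k=3: C(7,3)·0.65^3·0.35^4 = 0.14424
P(X ≤ 3) = 0.19985

0.200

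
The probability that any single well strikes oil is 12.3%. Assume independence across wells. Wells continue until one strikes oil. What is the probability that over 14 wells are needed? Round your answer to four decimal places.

0.1592

Y = number of wells to the first success; geometric, p = 0.123.
P(Y > 14) = P(first 14 all fail) = (1−p)^14 = 0.159219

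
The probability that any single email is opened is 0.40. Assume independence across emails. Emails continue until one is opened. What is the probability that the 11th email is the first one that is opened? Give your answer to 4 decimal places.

Geometric (trials to first success), p = 0.40.
P(Y = 11) = (1−p)^10 · p = 0.0060466 · 0.40 = 0.002419

0.0024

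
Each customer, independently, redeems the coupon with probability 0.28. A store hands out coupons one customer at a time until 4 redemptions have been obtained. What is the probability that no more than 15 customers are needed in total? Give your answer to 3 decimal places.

Finishing within 15 customers ⇔ at least 4 successes in the first 15. With X ~ Binomial(15, 0.28), P(Y ≤ 15) = 1 − P(X ≤ 3).
  k=0: C(15,0)·0.28^0·0.72^15 = 0.00724
  k=1: C(15,1)·0.28^1·0.72^14 = 0.04226
  k=2: C(15,2)·0.28^2·0.72^13 = 0.11503
  k=3: C(15,3)·0.28^3·0.72^12 = 0.19385
1 − 0.35839 = 0.64161

0.642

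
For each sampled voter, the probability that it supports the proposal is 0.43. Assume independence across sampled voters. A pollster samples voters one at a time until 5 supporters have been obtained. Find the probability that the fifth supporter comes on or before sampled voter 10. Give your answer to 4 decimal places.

0.4436

Finishing within 10 sampled voters ⇔ at least 5 successes in the first 10. With X ~ Binomial(10, 0.43), P(Y ≤ 10) = 1 − P(X ≤ 4).
  k=0: C(10,0)·0.43^0·0.57^10 = 0.003620
  k=1: C(10,1)·0.43^1·0.57^9 = 0.027311
  k=2: C(10,2)·0.43^2·0.57^8 = 0.092715
  k=3: C(10,3)·0.43^3·0.57^7 = 0.186514
  k=4: C(10,4)·0.43^4·0.57^6 = 0.246231
1 − 0.556391 = 0.443609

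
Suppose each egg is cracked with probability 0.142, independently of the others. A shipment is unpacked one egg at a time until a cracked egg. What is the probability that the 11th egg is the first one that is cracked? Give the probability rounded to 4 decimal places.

Geometric (trials to first success), p = 0.142.
P(Y = 11) = (1−p)^10 · p = 0.21621 · 0.142 = 0.030702

0.0307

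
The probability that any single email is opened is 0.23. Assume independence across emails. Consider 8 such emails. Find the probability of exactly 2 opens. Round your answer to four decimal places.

X ~ Binomial(n=8, p=0.23).
P(X=2) = C(8,2) · p^2 · (1−p)^6
= 28 · 0.0529 · 0.20842 = 0.308715

0.3087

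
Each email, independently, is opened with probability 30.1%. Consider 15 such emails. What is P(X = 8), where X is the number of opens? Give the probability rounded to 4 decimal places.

X ~ Binomial(n=15, p=0.301).
P(X=8) = C(15,8) · p^8 · (1−p)^7
= 6435 · 6.738e-05 · 0.081534 = 0.035353

0.0354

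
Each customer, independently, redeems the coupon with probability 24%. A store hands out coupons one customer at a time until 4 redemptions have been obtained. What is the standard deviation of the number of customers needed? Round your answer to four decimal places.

7.2648

Y = total customers until the fourth success; negative binomial with r=4, p=0.24.
SD(Y) = √[r(1−p)/p²] = √(52.777778) = 7.264832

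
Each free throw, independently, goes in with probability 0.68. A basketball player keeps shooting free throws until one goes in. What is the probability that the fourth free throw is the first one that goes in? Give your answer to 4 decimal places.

Geometric (trials to first success), p = 0.68.
P(Y = 4) = (1−p)^3 · p = 0.032768 · 0.68 = 0.022282

0.0223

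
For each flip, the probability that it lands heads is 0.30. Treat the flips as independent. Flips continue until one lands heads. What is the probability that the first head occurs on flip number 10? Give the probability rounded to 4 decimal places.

Geometric (trials to first success), p = 0.30.
P(Y = 10) = (1−p)^9 · p = 0.040354 · 0.30 = 0.012106

0.0121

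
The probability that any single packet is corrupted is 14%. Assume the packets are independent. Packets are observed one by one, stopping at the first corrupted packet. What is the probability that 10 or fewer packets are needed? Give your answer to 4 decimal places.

0.7787

Y = number of packets to the first success; geometric, p = 0.14.
P(Y ≤ 10) = 1 − (1−p)^10 = 1 − 0.221302 = 0.778698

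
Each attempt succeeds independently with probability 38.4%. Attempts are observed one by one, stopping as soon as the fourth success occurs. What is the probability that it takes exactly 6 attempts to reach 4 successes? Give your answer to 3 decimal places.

0.083

Y = trial on which the fourth success occurs; negative binomial, r=4, p=0.384.
P(Y=6) = C(5,3) · p^4 · (1−p)^2
= 10 · 0.021743 · 0.37946 = 0.08251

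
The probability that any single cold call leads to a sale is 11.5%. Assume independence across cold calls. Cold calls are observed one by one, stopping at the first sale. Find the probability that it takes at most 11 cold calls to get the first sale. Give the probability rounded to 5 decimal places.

Y = number of cold calls to the first success; geometric, p = 0.115.
P(Y ≤ 11) = 1 − (1−p)^11 = 1 − 0.2608411 = 0.7391589

0.73916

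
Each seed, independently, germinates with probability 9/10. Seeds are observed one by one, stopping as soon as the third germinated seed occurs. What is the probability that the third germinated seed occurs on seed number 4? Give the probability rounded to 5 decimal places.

0.21870

Y = trial on which the third success occurs; negative binomial, r=3, p=0.90.
P(Y=4) = C(3,2) · p^3 · (1−p)^1
= 3 · 0.729 · 0.1 = 0.2187000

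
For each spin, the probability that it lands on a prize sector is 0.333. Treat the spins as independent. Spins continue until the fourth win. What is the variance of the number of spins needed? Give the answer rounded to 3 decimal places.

Y = total spins until the fourth success; negative binomial with r=4, p=0.333.
Var(Y) = r(1−p)/p² = 4·0.667 / 0.333² = 24.06010

24.060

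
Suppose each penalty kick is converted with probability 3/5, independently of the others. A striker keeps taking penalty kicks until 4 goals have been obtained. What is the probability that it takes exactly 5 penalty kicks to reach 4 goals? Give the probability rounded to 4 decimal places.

0.2074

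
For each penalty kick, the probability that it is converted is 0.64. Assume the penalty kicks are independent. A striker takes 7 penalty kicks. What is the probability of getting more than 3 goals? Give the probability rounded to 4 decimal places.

X ~ Binomial(7, 0.64); P(X ≥ 4) = Σ C(7,k) p^k (1−p)^(7−k) over k:
  k=4: C(7,4)·0.64^4·0.36^3 = 0.273965
  k=5: C(7,5)·0.64^5·0.36^2 = 0.292230
  k=6: C(7,6)·0.64^6·0.36^1 = 0.173173
  k=7: C(7,7)·0.64^7·0.36^0 = 0.043980
Total = 0.783348

0.7833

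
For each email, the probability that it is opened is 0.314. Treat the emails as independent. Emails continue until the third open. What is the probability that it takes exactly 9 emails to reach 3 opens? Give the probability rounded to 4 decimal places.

0.0903

Y = trial on which the third success occurs; negative binomial, r=3, p=0.314.
P(Y=9) = C(8,2) · p^3 · (1−p)^6
= 28 · 0.030959 · 0.10422 = 0.090342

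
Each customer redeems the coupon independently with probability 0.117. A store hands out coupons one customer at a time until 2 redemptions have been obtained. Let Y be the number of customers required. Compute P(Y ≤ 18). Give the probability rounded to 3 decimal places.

0.640

Finishing within 18 customers ⇔ at least 2 successes in the first 18. With X ~ Binomial(18, 0.117), P(Y ≤ 18) = 1 − P(X ≤ 1).
  k=0: C(18,0)·0.117^0·0.883^18 = 0.10649
  k=1: C(18,1)·0.117^1·0.883^17 = 0.25397
1 − 0.36046 = 0.63954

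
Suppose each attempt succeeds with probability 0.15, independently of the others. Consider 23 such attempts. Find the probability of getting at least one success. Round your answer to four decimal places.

0.9762

P(at least one) = 1 − P(none) = 1 − (1 − 0.15)^23
= 1 − 0.023803 = 0.976197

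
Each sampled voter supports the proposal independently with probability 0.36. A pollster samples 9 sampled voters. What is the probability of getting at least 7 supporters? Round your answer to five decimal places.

0.01328

X ~ Binomial(9, 0.36); P(X ≥ 7) = Σ C(9,k) p^k (1−p)^(9−k) over k:
  k=7: C(9,7)·0.36^7·0.64^2 = 0.0115553
  k=8: C(9,8)·0.36^8·0.64^1 = 0.0016250
  k=9: C(9,9)·0.36^9·0.64^0 = 0.0001016
Total = 0.0132818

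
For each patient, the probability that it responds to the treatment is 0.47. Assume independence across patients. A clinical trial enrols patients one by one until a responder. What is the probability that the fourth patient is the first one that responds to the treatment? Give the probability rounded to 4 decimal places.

Geometric (trials to first success), p = 0.47.
P(Y = 4) = (1−p)^3 · p = 0.14888 · 0.47 = 0.069972

0.0700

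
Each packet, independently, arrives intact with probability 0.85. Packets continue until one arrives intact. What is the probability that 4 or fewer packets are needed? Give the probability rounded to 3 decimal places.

0.999

Y = number of packets to the first success; geometric, p = 0.85.
P(Y ≤ 4) = 1 − (1−p)^4 = 1 − 0.00051 = 0.99949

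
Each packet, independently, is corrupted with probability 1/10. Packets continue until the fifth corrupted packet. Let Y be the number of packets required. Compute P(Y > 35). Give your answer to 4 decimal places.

0.7307

Needing more than 35 packets ⇔ fewer than 5 successes in the first 35. With X ~ Binomial(35, 0.10), P(Y > 35) = P(X ≤ 4).
  k=0: C(35,0)·0.10^0·0.90^35 = 0.025032
  k=1: C(35,1)·0.10^1·0.90^34 = 0.097345
  k=2: C(35,2)·0.10^2·0.90^33 = 0.183874
  k=3: C(35,3)·0.10^3·0.90^32 = 0.224735
  k=4: C(35,4)·0.10^4·0.90^31 = 0.199764
P(X ≤ 4) = 0.730749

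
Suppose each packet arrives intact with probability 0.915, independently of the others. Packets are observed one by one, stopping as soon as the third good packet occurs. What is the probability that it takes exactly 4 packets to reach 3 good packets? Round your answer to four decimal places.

0.1953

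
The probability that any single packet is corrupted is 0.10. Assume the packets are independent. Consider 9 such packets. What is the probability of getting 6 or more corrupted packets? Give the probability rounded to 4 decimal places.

X ~ Binomial(9, 0.10); P(X ≥ 6) = Σ C(9,k) p^k (1−p)^(9−k) over k:
  k=6: C(9,6)·0.10^6·0.90^3 = 0.000061
  k=7: C(9,7)·0.10^7·0.90^2 = 0.000003
  k=8: C(9,8)·0.10^8·0.90^1 = 0.000000
  k=9: C(9,9)·0.10^9·0.90^0 = 0.000000
Total = 0.000064

0.0001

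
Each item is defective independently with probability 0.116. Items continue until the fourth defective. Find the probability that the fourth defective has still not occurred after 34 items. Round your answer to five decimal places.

0.43290

Needing more than 34 items ⇔ fewer than 4 successes in the first 34. With X ~ Binomial(34, 0.116), P(Y > 34) = P(X ≤ 3).
  k=0: C(34,0)·0.116^0·0.884^34 = 0.0151139
  k=1: C(34,1)·0.116^1·0.884^33 = 0.0674313
  k=2: C(34,2)·0.116^2·0.884^32 = 0.1459995
  k=3: C(34,3)·0.116^3·0.884^31 = 0.2043552
P(X ≤ 3) = 0.4329000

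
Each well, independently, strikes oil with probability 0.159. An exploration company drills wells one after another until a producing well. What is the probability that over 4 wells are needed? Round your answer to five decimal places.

0.50025

Y = number of wells to the first success; geometric, p = 0.159.
P(Y > 4) = P(first 4 all fail) = (1−p)^4 = 0.5002464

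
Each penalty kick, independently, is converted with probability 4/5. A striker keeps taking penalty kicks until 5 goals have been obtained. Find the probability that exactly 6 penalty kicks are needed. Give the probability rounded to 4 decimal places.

0.3277

Y = trial on which the fifth success occurs; negative binomial, r=5, p=0.80.
P(Y=6) = C(5,4) · p^5 · (1−p)^1
= 5 · 0.32768 · 0.2 = 0.327680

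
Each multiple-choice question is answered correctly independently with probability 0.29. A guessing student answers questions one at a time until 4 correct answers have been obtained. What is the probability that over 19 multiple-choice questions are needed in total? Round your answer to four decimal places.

Needing more than 19 multiple-choice questions ⇔ fewer than 4 successes in the first 19. With X ~ Binomial(19, 0.29), P(Y > 19) = P(X ≤ 3).
  k=0: C(19,0)·0.29^0·0.71^19 = 0.001492
  k=1: C(19,1)·0.29^1·0.71^18 = 0.011582
  k=2: C(19,2)·0.29^2·0.71^17 = 0.042578
  k=3: C(19,3)·0.29^3·0.71^16 = 0.098549
P(X ≤ 3) = 0.154202

0.1542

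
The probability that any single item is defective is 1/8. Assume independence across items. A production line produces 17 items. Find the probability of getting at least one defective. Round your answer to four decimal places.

0.8967

P(at least one) = 1 − P(none) = 1 − (1 − 0.125)^17
= 1 − 0.103309 = 0.896691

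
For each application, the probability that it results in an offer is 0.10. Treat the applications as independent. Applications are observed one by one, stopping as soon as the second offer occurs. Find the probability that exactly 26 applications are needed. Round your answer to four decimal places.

0.0199

Y = trial on which the second success occurs; negative binomial, r=2, p=0.10.
P(Y=26) = C(25,1) · p^2 · (1−p)^24
= 25 · 0.01 · 0.079766 = 0.019942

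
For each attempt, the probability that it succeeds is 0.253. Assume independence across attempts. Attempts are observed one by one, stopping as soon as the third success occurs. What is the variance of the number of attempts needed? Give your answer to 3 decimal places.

35.011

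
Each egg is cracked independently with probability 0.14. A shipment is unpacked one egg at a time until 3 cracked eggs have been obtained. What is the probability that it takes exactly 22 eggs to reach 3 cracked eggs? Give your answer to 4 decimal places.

Y = trial on which the third success occurs; negative binomial, r=3, p=0.14.
P(Y=22) = C(21,2) · p^3 · (1−p)^19
= 210 · 0.002744 · 0.056947 = 0.032815

0.0328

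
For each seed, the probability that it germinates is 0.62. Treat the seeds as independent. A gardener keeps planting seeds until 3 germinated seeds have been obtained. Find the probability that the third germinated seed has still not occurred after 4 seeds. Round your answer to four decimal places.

Needing more than 4 seeds ⇔ fewer than 3 successes in the first 4. With X ~ Binomial(4, 0.62), P(Y > 4) = P(X ≤ 2).
  k=0: C(4,0)·0.62^0·0.38^4 = 0.020851
  k=1: C(4,1)·0.62^1·0.38^3 = 0.136083
  k=2: C(4,2)·0.62^2·0.38^2 = 0.333044
P(X ≤ 2) = 0.489978

0.4900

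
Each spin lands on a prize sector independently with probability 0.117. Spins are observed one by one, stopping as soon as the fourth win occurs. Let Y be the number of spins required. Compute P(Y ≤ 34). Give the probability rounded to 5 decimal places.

Finishing within 34 spins ⇔ at least 4 successes in the first 34. With X ~ Binomial(34, 0.117), P(Y ≤ 34) = 1 − P(X ≤ 3).
  k=0: C(34,0)·0.117^0·0.883^34 = 0.0145433
  k=1: C(34,1)·0.117^1·0.883^33 = 0.0655191
  k=2: C(34,2)·0.117^2·0.883^32 = 0.1432442
  k=3: C(34,3)·0.117^3·0.883^31 = 0.2024562
1 − 0.4257628 = 0.5742372

0.57424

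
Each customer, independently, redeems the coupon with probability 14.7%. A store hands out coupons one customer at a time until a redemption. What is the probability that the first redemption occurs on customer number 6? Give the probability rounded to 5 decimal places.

0.06638

Geometric (trials to first success), p = 0.147.
P(Y = 6) = (1−p)^5 · p = 0.45159 · 0.147 = 0.0663839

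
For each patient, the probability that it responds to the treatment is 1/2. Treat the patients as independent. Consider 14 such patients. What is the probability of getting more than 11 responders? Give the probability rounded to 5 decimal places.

0.00647

X ~ Binomial(14, 0.50); P(X ≥ 12) = Σ C(14,k) p^k (1−p)^(14−k) over k:
  k=12: C(14,12)·0.50^12·0.50^2 = 0.0055542
  k=13: C(14,13)·0.50^13·0.50^1 = 0.0008545
  k=14: C(14,14)·0.50^14·0.50^0 = 0.0000610
Total = 0.0064697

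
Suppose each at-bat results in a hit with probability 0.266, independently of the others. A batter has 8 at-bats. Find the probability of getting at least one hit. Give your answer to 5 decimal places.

P(at least one) = 1 − P(none) = 1 − (1 − 0.266)^8
= 1 − 0.0842497 = 0.9157503

0.91575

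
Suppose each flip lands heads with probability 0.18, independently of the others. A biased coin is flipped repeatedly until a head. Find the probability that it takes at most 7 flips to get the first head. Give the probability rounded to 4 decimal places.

Y = number of flips to the first success; geometric, p = 0.18.
P(Y ≤ 7) = 1 − (1−p)^7 = 1 − 0.249285 = 0.750715

0.7507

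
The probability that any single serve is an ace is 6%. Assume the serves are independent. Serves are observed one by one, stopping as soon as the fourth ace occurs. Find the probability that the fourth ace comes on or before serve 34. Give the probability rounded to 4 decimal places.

Finishing within 34 serves ⇔ at least 4 successes in the first 34. With X ~ Binomial(34, 0.06), P(Y ≤ 34) = 1 − P(X ≤ 3).
  k=0: C(34,0)·0.06^0·0.94^34 = 0.121996
  k=1: C(34,1)·0.06^1·0.94^33 = 0.264758
  k=2: C(34,2)·0.06^2·0.94^32 = 0.278841
  k=3: C(34,3)·0.06^3·0.94^31 = 0.189849
1 − 0.855445 = 0.144555

0.1446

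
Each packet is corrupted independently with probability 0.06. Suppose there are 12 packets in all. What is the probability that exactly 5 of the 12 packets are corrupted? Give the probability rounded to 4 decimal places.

0.0004

X ~ Binomial(n=12, p=0.06).
P(X=5) = C(12,5) · p^5 · (1−p)^7
= 792 · 7.776e-07 · 0.64848 = 0.000399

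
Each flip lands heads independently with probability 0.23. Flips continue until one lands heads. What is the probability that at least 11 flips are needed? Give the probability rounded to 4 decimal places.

Y = number of flips to the first success; geometric, p = 0.23.
P(Y > 10) = P(first 10 all fail) = (1−p)^10 = 0.073267

0.0733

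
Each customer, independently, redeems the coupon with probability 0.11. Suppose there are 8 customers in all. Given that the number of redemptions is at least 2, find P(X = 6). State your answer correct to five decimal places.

0.00018

X ~ Binomial(8, 0.11). Want P(X=6 | X≥2) = P(X=6) / P(X≥2).
P(X=6) = C(8,6)·0.11^6·0.89^2 = 0.0000393
P(X≥2) = 1 − 0.3936589 − 0.3892357 = 0.2171054
Ratio = 0.0000393 / 0.2171054 = 0.0001810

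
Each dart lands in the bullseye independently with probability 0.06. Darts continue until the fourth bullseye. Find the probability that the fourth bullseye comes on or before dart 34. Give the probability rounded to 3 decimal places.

Finishing within 34 darts ⇔ at least 4 successes in the first 34. With X ~ Binomial(34, 0.06), P(Y ≤ 34) = 1 − P(X ≤ 3).
  k=0: C(34,0)·0.06^0·0.94^34 = 0.12200
  k=1: C(34,1)·0.06^1·0.94^33 = 0.26476
  k=2: C(34,2)·0.06^2·0.94^32 = 0.27884
  k=3: C(34,3)·0.06^3·0.94^31 = 0.18985
1 − 0.85544 = 0.14456

0.145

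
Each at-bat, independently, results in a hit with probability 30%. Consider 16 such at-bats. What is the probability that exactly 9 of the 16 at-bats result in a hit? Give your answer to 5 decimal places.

0.01854

X ~ Binomial(n=16, p=0.30).
P(X=9) = C(16,9) · p^9 · (1−p)^7
= 11440 · 1.9683e-05 · 0.082354 = 0.0185440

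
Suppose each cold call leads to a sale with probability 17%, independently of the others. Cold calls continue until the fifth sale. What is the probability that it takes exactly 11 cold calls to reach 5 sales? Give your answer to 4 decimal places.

0.0097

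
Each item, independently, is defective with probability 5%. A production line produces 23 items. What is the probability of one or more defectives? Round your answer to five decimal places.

0.69264

P(at least one) = 1 − P(none) = 1 − (1 − 0.05)^23
= 1 − 0.3073569 = 0.6926431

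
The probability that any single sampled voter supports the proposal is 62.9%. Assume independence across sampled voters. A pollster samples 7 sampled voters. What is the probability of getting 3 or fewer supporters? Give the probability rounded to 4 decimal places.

0.2359

X ~ Binomial(7, 0.629); P(X ≤ 3) = Σ C(7,k) p^k (1−p)^(7−k) over k:
  k=0: C(7,0)·0.629^0·0.371^7 = 0.000967
  k=1: C(7,1)·0.629^1·0.371^6 = 0.011481
  k=2: C(7,2)·0.629^2·0.371^5 = 0.058397
  k=3: C(7,3)·0.629^3·0.371^4 = 0.165012
Total = 0.235858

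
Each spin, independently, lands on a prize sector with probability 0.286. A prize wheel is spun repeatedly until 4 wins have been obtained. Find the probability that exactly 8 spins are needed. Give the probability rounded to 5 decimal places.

0.06086

Y = trial on which the fourth success occurs; negative binomial, r=4, p=0.286.
P(Y=8) = C(7,3) · p^4 · (1−p)^4
= 35 · 0.0066906 · 0.25989 = 0.0608590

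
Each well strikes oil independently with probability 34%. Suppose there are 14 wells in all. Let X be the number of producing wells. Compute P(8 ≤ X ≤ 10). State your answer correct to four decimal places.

0.0635

X ~ Binomial(14, 0.34); P(8 ≤ X ≤ 10) = Σ C(14,k) p^k (1−p)^(14−k) over k:
  k=8: C(14,8)·0.34^8·0.66^6 = 0.044325
  k=9: C(14,9)·0.34^9·0.66^5 = 0.015223
  k=10: C(14,10)·0.34^10·0.66^4 = 0.003921
Total = 0.063469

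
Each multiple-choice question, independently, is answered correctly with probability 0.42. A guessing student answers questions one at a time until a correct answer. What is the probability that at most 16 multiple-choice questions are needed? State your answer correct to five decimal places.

Y = number of multiple-choice questions to the first success; geometric, p = 0.42.
P(Y ≤ 16) = 1 − (1−p)^16 = 1 − 0.0001640 = 0.9998360

0.99984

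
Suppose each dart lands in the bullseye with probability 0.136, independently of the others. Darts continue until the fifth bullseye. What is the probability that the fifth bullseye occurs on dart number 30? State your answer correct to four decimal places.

0.0286

Y = trial on which the fifth success occurs; negative binomial, r=5, p=0.136.
P(Y=30) = C(29,4) · p^5 · (1−p)^25
= 23751 · 4.6526e-05 · 0.025873 = 0.028590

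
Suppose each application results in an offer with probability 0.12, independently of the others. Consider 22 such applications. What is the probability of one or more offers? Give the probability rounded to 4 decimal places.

0.9399

P(at least one) = 1 − P(none) = 1 − (1 − 0.12)^22
= 1 − 0.060065 = 0.939935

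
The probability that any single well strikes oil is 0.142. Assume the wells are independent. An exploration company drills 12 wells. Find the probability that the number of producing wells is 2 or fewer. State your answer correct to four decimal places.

0.7630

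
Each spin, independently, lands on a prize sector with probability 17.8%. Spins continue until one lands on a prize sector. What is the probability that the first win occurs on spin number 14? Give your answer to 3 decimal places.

0.014

Geometric (trials to first success), p = 0.178.
P(Y = 14) = (1−p)^13 · p = 0.078223 · 0.178 = 0.01392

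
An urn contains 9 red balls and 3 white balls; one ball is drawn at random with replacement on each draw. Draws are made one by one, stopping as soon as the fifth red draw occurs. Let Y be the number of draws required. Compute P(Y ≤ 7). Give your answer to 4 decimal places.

Finishing within 7 draws ⇔ at least 5 successes in the first 7. With X ~ Binomial(7, 0.75), P(Y ≤ 7) = 1 − P(X ≤ 4).
  k=0: C(7,0)·0.75^0·0.25^7 = 0.000061
  k=1: C(7,1)·0.75^1·0.25^6 = 0.001282
  k=2: C(7,2)·0.75^2·0.25^5 = 0.011536
  k=3: C(7,3)·0.75^3·0.25^4 = 0.057678
  k=4: C(7,4)·0.75^4·0.25^3 = 0.173035
1 − 0.243591 = 0.756409

0.7564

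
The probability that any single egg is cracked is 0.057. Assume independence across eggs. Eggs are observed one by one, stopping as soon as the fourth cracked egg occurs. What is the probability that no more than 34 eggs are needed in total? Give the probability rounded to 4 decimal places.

Finishing within 34 eggs ⇔ at least 4 successes in the first 34. With X ~ Binomial(34, 0.057), P(Y ≤ 34) = 1 − P(X ≤ 3).
  k=0: C(34,0)·0.057^0·0.943^34 = 0.135956
  k=1: C(34,1)·0.057^1·0.943^33 = 0.279409
  k=2: C(34,2)·0.057^2·0.943^32 = 0.278668
  k=3: C(34,3)·0.057^3·0.943^31 = 0.179671
1 − 0.873703 = 0.126297

0.1263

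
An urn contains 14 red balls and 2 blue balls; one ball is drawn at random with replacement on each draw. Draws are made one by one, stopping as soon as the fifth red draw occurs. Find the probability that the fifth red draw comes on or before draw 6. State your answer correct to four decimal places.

0.8335

Finishing within 6 draws ⇔ at least 5 successes in the first 6. With X ~ Binomial(6, 0.875), P(Y ≤ 6) = 1 − P(X ≤ 4).
  k=0: C(6,0)·0.875^0·0.125^6 = 0.000004
  k=1: C(6,1)·0.875^1·0.125^5 = 0.000160
  k=2: C(6,2)·0.875^2·0.125^4 = 0.002804
  k=3: C(6,3)·0.875^3·0.125^3 = 0.026169
  k=4: C(6,4)·0.875^4·0.125^2 = 0.137386
1 − 0.166523 = 0.833477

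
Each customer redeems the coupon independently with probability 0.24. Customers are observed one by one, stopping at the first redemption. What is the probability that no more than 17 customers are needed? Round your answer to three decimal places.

Y = number of customers to the first success; geometric, p = 0.24.
P(Y ≤ 17) = 1 − (1−p)^17 = 1 − 0.00942 = 0.99058

0.991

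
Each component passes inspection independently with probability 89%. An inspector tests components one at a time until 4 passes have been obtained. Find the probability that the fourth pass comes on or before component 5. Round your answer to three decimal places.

Finishing within 5 components ⇔ at least 4 successes in the first 5. With X ~ Binomial(5, 0.89), P(Y ≤ 5) = 1 − P(X ≤ 3).
  k=0: C(5,0)·0.89^0·0.11^5 = 0.00002
  k=1: C(5,1)·0.89^1·0.11^4 = 0.00065
  k=2: C(5,2)·0.89^2·0.11^3 = 0.01054
  k=3: C(5,3)·0.89^3·0.11^2 = 0.08530
1 − 0.09651 = 0.90349

0.903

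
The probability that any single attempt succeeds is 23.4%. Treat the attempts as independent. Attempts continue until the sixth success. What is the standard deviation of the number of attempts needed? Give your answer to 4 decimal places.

9.1617

Y = total attempts until the sixth success; negative binomial with r=6, p=0.234.
SD(Y) = √[r(1−p)/p²] = √(83.936007) = 9.161660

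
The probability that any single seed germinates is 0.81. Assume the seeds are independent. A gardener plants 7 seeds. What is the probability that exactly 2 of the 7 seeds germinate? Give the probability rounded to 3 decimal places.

0.003

X ~ Binomial(n=7, p=0.81).
P(X=2) = C(7,2) · p^2 · (1−p)^5
= 21 · 0.6561 · 0.00024761 = 0.00341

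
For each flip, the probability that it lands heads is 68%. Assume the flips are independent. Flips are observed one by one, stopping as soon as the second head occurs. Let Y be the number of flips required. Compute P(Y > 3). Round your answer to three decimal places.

Needing more than 3 flips ⇔ fewer than 2 successes in the first 3. With X ~ Binomial(3, 0.68), P(Y > 3) = P(X ≤ 1).
  k=0: C(3,0)·0.68^0·0.32^3 = 0.03277
  k=1: C(3,1)·0.68^1·0.32^2 = 0.20890
P(X ≤ 1) = 0.24166

0.242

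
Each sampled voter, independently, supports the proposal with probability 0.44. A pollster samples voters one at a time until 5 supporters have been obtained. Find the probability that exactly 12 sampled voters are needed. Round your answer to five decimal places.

0.09399

Y = trial on which the fifth success occurs; negative binomial, r=5, p=0.44.
P(Y=12) = C(11,4) · p^5 · (1−p)^7
= 330 · 0.016492 · 0.017271 = 0.0939926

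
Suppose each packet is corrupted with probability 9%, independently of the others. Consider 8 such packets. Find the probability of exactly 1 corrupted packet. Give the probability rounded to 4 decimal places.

0.3721

X ~ Binomial(n=8, p=0.09).
P(X=1) = C(8,1) · p^1 · (1−p)^7
= 8 · 0.09 · 0.51676 = 0.372068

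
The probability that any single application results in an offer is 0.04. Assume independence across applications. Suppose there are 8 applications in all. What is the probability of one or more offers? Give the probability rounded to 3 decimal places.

0.279

P(at least one) = 1 − P(none) = 1 − (1 − 0.04)^8
= 1 − 0.72139 = 0.27861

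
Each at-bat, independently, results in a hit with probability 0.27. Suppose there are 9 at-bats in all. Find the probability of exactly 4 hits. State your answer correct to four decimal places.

0.1388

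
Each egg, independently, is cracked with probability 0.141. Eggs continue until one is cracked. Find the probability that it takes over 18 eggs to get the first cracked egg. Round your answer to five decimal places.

0.06485

Y = number of eggs to the first success; geometric, p = 0.141.
P(Y > 18) = P(first 18 all fail) = (1−p)^18 = 0.0648451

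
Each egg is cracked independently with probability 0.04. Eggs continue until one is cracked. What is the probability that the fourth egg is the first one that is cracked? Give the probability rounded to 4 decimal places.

Geometric (trials to first success), p = 0.04.
P(Y = 4) = (1−p)^3 · p = 0.88474 · 0.04 = 0.035389

0.0354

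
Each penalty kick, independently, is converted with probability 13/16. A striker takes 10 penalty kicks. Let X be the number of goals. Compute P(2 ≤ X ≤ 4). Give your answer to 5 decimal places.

0.00455

X ~ Binomial(10, 0.8125); P(2 ≤ X ≤ 4) = Σ C(10,k) p^k (1−p)^(10−k) over k:
  k=2: C(10,2)·0.8125^2·0.1875^8 = 0.0000454
  k=3: C(10,3)·0.8125^3·0.1875^7 = 0.0005244
  k=4: C(10,4)·0.8125^4·0.1875^6 = 0.0039767
Total = 0.0045465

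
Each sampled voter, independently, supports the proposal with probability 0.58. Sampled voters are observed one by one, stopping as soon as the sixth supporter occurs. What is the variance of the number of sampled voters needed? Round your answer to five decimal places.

Y = total sampled voters until the sixth success; negative binomial with r=6, p=0.58.
Var(Y) = r(1−p)/p² = 6·0.42 / 0.58² = 7.4910820

7.49108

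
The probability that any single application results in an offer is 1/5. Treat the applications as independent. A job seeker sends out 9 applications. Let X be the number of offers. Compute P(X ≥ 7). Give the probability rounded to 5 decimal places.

0.00031

X ~ Binomial(9, 0.20); P(X ≥ 7) = Σ C(9,k) p^k (1−p)^(9−k) over k:
  k=7: C(9,7)·0.20^7·0.80^2 = 0.0002949
  k=8: C(9,8)·0.20^8·0.80^1 = 0.0000184
  k=9: C(9,9)·0.20^9·0.80^0 = 0.0000005
Total = 0.0003139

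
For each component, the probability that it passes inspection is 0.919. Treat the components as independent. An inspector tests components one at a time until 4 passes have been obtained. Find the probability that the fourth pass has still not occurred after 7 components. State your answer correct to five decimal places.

0.00123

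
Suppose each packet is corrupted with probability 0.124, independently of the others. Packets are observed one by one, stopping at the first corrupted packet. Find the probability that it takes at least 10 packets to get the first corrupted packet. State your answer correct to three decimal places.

0.304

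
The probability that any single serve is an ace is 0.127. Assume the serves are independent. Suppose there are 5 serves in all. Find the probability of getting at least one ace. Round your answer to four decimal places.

0.4929

P(at least one) = 1 − P(none) = 1 − (1 − 0.127)^5
= 1 − 0.507074 = 0.492926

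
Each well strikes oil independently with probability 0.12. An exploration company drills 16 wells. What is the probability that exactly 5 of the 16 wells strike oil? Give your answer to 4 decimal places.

X ~ Binomial(n=16, p=0.12).
P(X=5) = C(16,5) · p^5 · (1−p)^11
= 4368 · 2.4883e-05 · 0.24508 = 0.026638

0.0266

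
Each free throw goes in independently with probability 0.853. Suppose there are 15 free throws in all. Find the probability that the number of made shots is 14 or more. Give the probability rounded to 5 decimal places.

0.33016

X ~ Binomial(15, 0.853); P(X ≥ 14) = Σ C(15,k) p^k (1−p)^(15−k) over k:
  k=14: C(15,14)·0.853^14·0.147^1 = 0.2380647
  k=15: C(15,15)·0.853^15·0.147^0 = 0.0920949
Total = 0.3301596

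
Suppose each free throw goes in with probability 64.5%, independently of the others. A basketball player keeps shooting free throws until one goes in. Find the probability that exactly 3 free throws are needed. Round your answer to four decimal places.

0.0813

Geometric (trials to first success), p = 0.645.
P(Y = 3) = (1−p)^2 · p = 0.12602 · 0.645 = 0.081286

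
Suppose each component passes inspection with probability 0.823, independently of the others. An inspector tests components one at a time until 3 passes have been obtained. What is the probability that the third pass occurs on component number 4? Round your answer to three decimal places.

0.296

Y = trial on which the third success occurs; negative binomial, r=3, p=0.823.
P(Y=4) = C(3,2) · p^3 · (1−p)^1
= 3 · 0.55744 · 0.177 = 0.29600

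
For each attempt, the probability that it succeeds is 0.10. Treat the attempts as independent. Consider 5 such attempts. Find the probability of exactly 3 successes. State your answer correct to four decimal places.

X ~ Binomial(n=5, p=0.10).
P(X=3) = C(5,3) · p^3 · (1−p)^2
= 10 · 0.001 · 0.81 = 0.008100

0.0081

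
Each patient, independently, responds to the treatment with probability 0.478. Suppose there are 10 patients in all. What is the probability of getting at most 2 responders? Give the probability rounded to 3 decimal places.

0.072

X ~ Binomial(10, 0.478); P(X ≤ 2) = Σ C(10,k) p^k (1−p)^(10−k) over k:
  k=0: C(10,0)·0.478^0·0.522^10 = 0.00150
  k=1: C(10,1)·0.478^1·0.522^9 = 0.01376
  k=2: C(10,2)·0.478^2·0.522^8 = 0.05668
Total = 0.07194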